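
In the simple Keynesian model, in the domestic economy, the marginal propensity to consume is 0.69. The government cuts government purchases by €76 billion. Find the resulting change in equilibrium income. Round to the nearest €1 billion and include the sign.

−€245 billion

Spending multiplier = 1/(1 − MPC) = 1/(1 − 0.69) = 1/0.31 ≈ 3.226.
ΔY = k × ΔG = (−€76 billion) / 0.31 ≈ −€245 billion.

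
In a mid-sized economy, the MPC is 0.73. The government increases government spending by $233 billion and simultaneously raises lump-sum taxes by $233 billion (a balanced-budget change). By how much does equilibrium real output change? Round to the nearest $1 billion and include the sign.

+$233 billion

Expenditure multiplier = 1/(1 − MPC) = 1/(1 − 0.73) = 1/0.27 ≈ 3.704.
ΔG contributes k·ΔG = (+$233 billion) / 0.27 ≈ +$863 billion.
ΔT of +$233 billion changes first-round spending by −c·ΔT = −$170.09 billion, contributing k·(−c·ΔT) = (−$170.09 billion) / 0.27 ≈ −$630 billion.
With ΔG = ΔT and no other leakages, the balanced-budget multiplier is 1, so ΔY = ΔG = +$233 billion.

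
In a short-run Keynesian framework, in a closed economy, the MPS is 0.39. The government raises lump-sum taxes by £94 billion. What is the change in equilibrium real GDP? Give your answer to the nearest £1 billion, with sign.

−£147 billion

MPC = 1 − MPS = 1 − 0.39 = 0.61.
A lump-sum tax change of +£94 billion shifts disposable income by −£94 billion; first-round consumption changes by −c × ΔT = −0.61 × (+£94 billion) = −£57.34 billion.
Expenditure multiplier = 1/(1 − MPC) = 1/(1 − 0.61) = 1/0.39 ≈ 2.564.
The tax multiplier is −c × k ≈ −1.564, so ΔY = k × (−c·ΔT) = (−£57.34 billion) / 0.39 ≈ −£147 billion.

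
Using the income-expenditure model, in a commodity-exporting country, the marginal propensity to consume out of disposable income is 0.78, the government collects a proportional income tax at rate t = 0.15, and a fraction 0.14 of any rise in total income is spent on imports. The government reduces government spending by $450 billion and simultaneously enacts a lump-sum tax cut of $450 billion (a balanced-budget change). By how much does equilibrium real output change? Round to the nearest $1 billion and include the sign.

Expenditure multiplier = 1/(1 − c(1−t) + m) = 1/(1 − 0.78×0.85 + 0.14) = 1/0.477 ≈ 2.096.
ΔG contributes k·ΔG = (−$450 billion) / 0.477 ≈ −$943.4 billion.
ΔT of −$450 billion changes first-round spending by −c·ΔT = +$351 billion, contributing k·(−c·ΔT) = (+$351 billion) / 0.477 ≈ +$735.8 billion.
Net ΔY = k(ΔG − c·ΔT) = (−$99 billion) / 0.477 ≈ −$208 billion.

−$208 billion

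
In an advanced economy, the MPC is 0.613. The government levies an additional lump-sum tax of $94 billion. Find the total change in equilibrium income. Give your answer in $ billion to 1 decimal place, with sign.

A lump-sum tax change of +$94 billion shifts disposable income by −$94 billion; first-round consumption changes by −c × ΔT = −0.613 × (+$94 billion) = −$57.622 billion.
Expenditure multiplier = 1/(1 − MPC) = 1/(1 − 0.613) = 1/0.387 ≈ 2.584.
The tax multiplier is −c × k ≈ −1.584, so ΔY = k × (−c·ΔT) = (−$57.622 billion) / 0.387 ≈ −$148.9 billion.

−$148.9 billion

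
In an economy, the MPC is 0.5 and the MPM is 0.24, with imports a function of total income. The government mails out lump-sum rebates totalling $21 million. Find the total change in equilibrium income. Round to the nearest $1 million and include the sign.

+$14 million

A lump-sum tax change of −$21 million shifts disposable income by +$21 million; first-round consumption changes by −c × ΔT = −0.5 × (−$21 million) = +$10.5 million.
Expenditure multiplier = 1/(1 − c + m) = 1/(1 − 0.5 + 0.24) = 1/0.74 ≈ 1.351.
The tax multiplier is −c × k ≈ −0.676, so ΔY = k × (−c·ΔT) = (+$10.5 million) / 0.74 ≈ +$14 million.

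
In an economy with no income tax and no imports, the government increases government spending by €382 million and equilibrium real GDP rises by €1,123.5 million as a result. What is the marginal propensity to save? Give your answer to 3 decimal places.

Implied spending multiplier k = ΔY/ΔG = 1,123.5/382 ≈ 2.9411.
Since k = 1/(1 − MPC), MPC = 1 − 1/k = 1 − ΔG/ΔY = 1 − 382/1,123.5 ≈ 0.660.
MPS = 1 − MPC = 0.340.

0.340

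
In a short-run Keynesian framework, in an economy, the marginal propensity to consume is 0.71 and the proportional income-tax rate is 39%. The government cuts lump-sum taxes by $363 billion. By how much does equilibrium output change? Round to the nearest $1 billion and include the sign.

A lump-sum tax change of −$363 billion shifts disposable income by +$363 billion; first-round consumption changes by −c × ΔT = −0.71 × (−$363 billion) = +$257.73 billion.
Expenditure multiplier = 1/(1 − c(1−t)) = 1/(1 − 0.71×0.61) = 1/0.5669 ≈ 1.764.
The tax multiplier is −c × k ≈ −1.252, so ΔY = k × (−c·ΔT) = (+$257.73 billion) / 0.5669 ≈ +$455 billion.

+$455 billion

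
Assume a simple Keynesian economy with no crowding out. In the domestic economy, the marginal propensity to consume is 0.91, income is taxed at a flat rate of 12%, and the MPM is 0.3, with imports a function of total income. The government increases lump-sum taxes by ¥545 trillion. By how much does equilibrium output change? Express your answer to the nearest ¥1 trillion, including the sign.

−¥993 trillion

A lump-sum tax change of +¥545 trillion shifts disposable income by −¥545 trillion; first-round consumption changes by −c × ΔT = −0.91 × (+¥545 trillion) = −¥495.95 trillion.
Expenditure multiplier = 1/(1 − c(1−t) + m) = 1/(1 − 0.91×0.88 + 0.3) = 1/0.4992 ≈ 2.003.
The tax multiplier is −c × k ≈ −1.823, so ΔY = k × (−c·ΔT) = (−¥495.95 trillion) / 0.4992 ≈ −¥993 trillion.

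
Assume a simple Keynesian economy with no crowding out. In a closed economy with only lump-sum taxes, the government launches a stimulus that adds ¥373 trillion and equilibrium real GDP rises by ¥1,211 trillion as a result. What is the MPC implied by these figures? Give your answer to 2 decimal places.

0.69

Implied spending multiplier k = ΔY/ΔG = 1,211/373 ≈ 3.2466.
Since k = 1/(1 − MPC), MPC = 1 − 1/k = 1 − ΔG/ΔY = 1 − 373/1,211 ≈ 0.69.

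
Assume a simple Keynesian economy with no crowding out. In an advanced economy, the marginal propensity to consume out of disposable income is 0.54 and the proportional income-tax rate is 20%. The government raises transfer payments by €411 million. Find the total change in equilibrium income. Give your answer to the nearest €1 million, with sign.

+€391 million

The transfer change shifts disposable income by +€411 million, so first-round consumption changes by c·ΔTR = 0.54 × (+€411 million) = +€221.94 million.
Expenditure multiplier = 1/(1 − c(1−t)) = 1/(1 − 0.54×0.8) = 1/0.568 ≈ 1.761.
The transfer multiplier is c × k ≈ 0.951, so ΔY = k × (c·ΔTR) = (+€221.94 million) / 0.568 ≈ +€391 million.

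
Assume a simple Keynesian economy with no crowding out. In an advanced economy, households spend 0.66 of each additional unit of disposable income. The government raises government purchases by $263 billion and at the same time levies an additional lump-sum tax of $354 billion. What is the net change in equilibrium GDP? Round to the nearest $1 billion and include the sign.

+$86 billion

Expenditure multiplier = 1/(1 − MPC) = 1/(1 − 0.66) = 1/0.34 ≈ 2.941.
ΔG contributes k·ΔG = (+$263 billion) / 0.34 ≈ +$773.5 billion.
ΔT of +$354 billion changes first-round spending by −c·ΔT = −$233.64 billion, contributing k·(−c·ΔT) = (−$233.64 billion) / 0.34 ≈ −$687.2 billion.
Net ΔY = k(ΔG − c·ΔT) = (+$29.36 billion) / 0.34 ≈ +$86 billion.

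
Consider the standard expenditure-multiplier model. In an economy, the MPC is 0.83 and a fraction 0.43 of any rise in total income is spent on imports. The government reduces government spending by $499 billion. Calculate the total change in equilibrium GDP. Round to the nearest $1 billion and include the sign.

Expenditure multiplier = 1/(1 − c + m) = 1/(1 − 0.83 + 0.43) = 1/0.6 ≈ 1.667.
ΔY = k × ΔG = (−$499 billion) / 0.6 ≈ −$832 billion.

−$832 billion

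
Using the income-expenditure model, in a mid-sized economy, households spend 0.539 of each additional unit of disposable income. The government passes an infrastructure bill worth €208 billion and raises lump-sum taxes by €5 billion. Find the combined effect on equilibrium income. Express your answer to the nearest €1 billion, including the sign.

Expenditure multiplier = 1/(1 − MPC) = 1/(1 − 0.539) = 1/0.461 ≈ 2.169.
ΔG contributes k·ΔG = (+€208 billion) / 0.461 ≈ +€451.2 billion.
ΔT of +€5 billion changes first-round spending by −c·ΔT = −€2.695 billion, contributing k·(−c·ΔT) = (−€2.695 billion) / 0.461 ≈ −€5.8 billion.
Net ΔY = k(ΔG − c·ΔT) = (+€205.305 billion) / 0.461 ≈ +€445 billion.

+€445 billion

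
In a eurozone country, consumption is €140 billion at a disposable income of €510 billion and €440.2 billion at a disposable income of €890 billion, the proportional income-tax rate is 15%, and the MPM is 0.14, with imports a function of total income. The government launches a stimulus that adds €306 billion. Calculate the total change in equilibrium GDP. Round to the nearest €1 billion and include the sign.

MPC = ΔC/ΔYd = (440.2 − 140)/(890 − 510) = 300.2/380 = 0.79.
Spending multiplier = 1/(1 − c(1−t) + m) = 1/(1 − 0.79×0.85 + 0.14) = 1/0.4685 ≈ 2.134.
ΔY = k × ΔG = (+€306 billion) / 0.4685 ≈ +€653 billion.

+€653 billion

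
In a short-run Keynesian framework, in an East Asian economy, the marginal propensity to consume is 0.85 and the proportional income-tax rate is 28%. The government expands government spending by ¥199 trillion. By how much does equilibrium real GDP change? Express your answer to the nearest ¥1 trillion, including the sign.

Expenditure multiplier = 1/(1 − c(1−t)) = 1/(1 − 0.85×0.72) = 1/0.388 ≈ 2.577.
ΔY = k × ΔG = (+¥199 trillion) / 0.388 ≈ +¥513 trillion.

+¥513 trillion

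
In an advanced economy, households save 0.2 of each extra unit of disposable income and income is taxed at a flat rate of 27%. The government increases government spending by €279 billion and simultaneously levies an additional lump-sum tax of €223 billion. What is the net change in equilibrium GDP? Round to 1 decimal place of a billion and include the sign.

MPC = 1 − MPS = 1 − 0.2 = 0.8.
Expenditure multiplier = 1/(1 − c(1−t)) = 1/(1 − 0.8×0.73) = 1/0.416 ≈ 2.404.
ΔG contributes k·ΔG = (+€279 billion) / 0.416 ≈ +€670.7 billion.
ΔT of +€223 billion changes first-round spending by −c·ΔT = −€178.4 billion, contributing k·(−c·ΔT) = (−€178.4 billion) / 0.416 ≈ −€428.8 billion.
Net ΔY = k(ΔG − c·ΔT) = (+€100.6 billion) / 0.416 ≈ +€241.8 billion.

+€241.8 billion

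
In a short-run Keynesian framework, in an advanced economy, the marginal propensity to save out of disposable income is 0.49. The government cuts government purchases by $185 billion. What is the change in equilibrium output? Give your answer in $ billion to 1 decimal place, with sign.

MPC = 1 − MPS = 1 − 0.49 = 0.51.
Expenditure multiplier = 1/(1 − MPC) = 1/(1 − 0.51) = 1/0.49 ≈ 2.041.
ΔY = k × ΔG = (−$185 billion) / 0.49 ≈ −$377.6 billion.

−$377.6 billion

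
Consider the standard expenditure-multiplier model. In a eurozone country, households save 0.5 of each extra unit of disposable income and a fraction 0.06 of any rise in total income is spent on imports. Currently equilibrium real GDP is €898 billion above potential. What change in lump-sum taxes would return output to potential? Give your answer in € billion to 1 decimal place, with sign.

MPC = 1 − MPS = 1 − 0.5 = 0.5.
Spending multiplier = 1/(1 − c + m) = 1/(1 − 0.5 + 0.06) = 1/0.56 ≈ 1.786.
Tax multiplier = −c·k = −0.5/0.56 ≈ −0.893. Need ΔY = −€898 billion, so ΔT = ΔY/(−c·k) = −(−€898 billion) × 0.56 / 0.5 ≈ +€1,005.8 billion.
The government should raise lump-sum taxes by €1,005.8 billion.

+€1,005.8 billion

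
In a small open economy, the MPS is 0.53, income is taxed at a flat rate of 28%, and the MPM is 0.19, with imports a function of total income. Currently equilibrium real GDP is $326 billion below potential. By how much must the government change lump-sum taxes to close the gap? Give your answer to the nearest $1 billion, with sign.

−$591 billion

MPC = 1 − MPS = 1 − 0.53 = 0.47.
Spending multiplier = 1/(1 − c(1−t) + m) = 1/(1 − 0.47×0.72 + 0.19) = 1/0.8516 ≈ 1.174.
Tax multiplier = −c·k = −0.47/0.8516 ≈ −0.552. Need ΔY = +$326 billion, so ΔT = ΔY/(−c·k) = −(+$326 billion) × 0.8516 / 0.47 ≈ −$591 billion.
The government should cut lump-sum taxes by $591 billion.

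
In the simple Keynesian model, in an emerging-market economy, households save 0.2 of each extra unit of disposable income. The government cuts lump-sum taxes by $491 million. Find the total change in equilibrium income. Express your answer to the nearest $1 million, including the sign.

MPC = 1 − MPS = 1 − 0.2 = 0.8.
A lump-sum tax change of −$491 million shifts disposable income by +$491 million; first-round consumption changes by −c × ΔT = −0.8 × (−$491 million) = +$392.8 million.
Expenditure multiplier = 1/(1 − MPC) = 1/(1 − 0.8) = 1/0.2 = 5.
The tax multiplier is −c × k = −4, so ΔY = k × (−c·ΔT) = (+$392.8 million) / 0.2 = +$1,964 million.

+$1,964 million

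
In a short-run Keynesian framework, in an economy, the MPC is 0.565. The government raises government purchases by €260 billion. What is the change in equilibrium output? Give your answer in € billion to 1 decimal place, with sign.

Government-spending multiplier = 1/(1 − MPC) = 1/(1 − 0.565) = 1/0.435 ≈ 2.299.
ΔY = k × ΔG = (+€260 billion) / 0.435 ≈ +€597.7 billion.

+€597.7 billion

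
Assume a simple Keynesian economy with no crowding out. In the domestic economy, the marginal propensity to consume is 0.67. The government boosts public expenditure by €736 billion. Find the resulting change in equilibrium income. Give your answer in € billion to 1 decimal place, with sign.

+€2,230.3 billion

Government-spending multiplier = 1/(1 − MPC) = 1/(1 − 0.67) = 1/0.33 ≈ 3.03.
ΔY = k × ΔG = (+€736 billion) / 0.33 ≈ +€2,230.3 billion.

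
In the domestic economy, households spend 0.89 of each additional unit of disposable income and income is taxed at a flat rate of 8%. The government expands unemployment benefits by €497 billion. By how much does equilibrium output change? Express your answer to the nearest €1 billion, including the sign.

+€2,441 billion

The transfer change shifts disposable income by +€497 billion, so first-round consumption changes by c·ΔTR = 0.89 × (+€497 billion) = +€442.33 billion.
Expenditure multiplier = 1/(1 − c(1−t)) = 1/(1 − 0.89×0.92) = 1/0.1812 ≈ 5.519.
The transfer multiplier is c × k ≈ 4.912, so ΔY = k × (c·ΔTR) = (+€442.33 billion) / 0.1812 ≈ +€2,441 billion.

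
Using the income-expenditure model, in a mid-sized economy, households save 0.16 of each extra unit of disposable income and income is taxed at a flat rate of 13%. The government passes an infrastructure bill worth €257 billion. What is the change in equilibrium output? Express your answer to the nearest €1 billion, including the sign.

MPC = 1 − MPS = 1 − 0.16 = 0.84.
Spending multiplier = 1/(1 − c(1−t)) = 1/(1 − 0.84×0.87) = 1/0.2692 ≈ 3.715.
ΔY = k × ΔG = (+€257 billion) / 0.2692 ≈ +€955 billion.

+€955 billion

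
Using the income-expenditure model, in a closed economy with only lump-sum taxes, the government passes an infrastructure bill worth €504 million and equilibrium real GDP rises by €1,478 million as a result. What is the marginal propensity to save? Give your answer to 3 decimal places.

Implied spending multiplier k = ΔY/ΔG = 1,478/504 ≈ 2.9325.
Since k = 1/(1 − MPC), MPC = 1 − 1/k = 1 − ΔG/ΔY = 1 − 504/1,478 ≈ 0.659.
MPS = 1 − MPC = 0.341.

0.341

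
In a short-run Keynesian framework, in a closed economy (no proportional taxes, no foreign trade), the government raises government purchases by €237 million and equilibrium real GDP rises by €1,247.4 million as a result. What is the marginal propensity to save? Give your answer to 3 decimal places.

Implied spending multiplier k = ΔY/ΔG = 1,247.4/237 ≈ 5.2633.
Since k = 1/(1 − MPC), MPC = 1 − 1/k = 1 − ΔG/ΔY = 1 − 237/1,247.4 ≈ 0.810.
MPS = 1 − MPC = 0.190.

0.190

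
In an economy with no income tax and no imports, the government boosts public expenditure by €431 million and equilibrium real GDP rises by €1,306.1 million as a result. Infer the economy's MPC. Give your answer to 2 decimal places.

Implied spending multiplier k = ΔY/ΔG = 1,306.1/431 ≈ 3.0304.
Since k = 1/(1 − MPC), MPC = 1 − 1/k = 1 − ΔG/ΔY = 1 − 431/1,306.1 ≈ 0.67.

0.67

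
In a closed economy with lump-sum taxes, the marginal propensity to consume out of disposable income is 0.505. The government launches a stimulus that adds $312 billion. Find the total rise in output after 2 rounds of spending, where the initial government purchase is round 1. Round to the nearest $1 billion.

$470 billion

Round 1 adds ΔG = $312 billion; each later round is MPC = 0.505 times the previous.
After 2 rounds: 312 + 157.56 = ΔG·(1 − c^2)/(1 − c) = 312 × (1 − 0.255025)/0.495 ≈ $470 billion.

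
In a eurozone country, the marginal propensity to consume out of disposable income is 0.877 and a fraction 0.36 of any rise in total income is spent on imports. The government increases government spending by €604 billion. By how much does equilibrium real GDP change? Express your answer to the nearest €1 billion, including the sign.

+€1,251 billion

Spending multiplier = 1/(1 − c + m) = 1/(1 − 0.877 + 0.36) = 1/0.483 ≈ 2.07.
ΔY = k × ΔG = (+€604 billion) / 0.483 ≈ +€1,251 billion.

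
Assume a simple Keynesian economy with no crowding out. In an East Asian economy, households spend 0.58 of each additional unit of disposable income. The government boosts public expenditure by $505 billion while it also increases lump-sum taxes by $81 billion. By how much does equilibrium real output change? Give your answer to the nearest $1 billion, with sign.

+$1,091 billion

Expenditure multiplier = 1/(1 − MPC) = 1/(1 − 0.58) = 1/0.42 ≈ 2.381.
ΔG contributes k·ΔG = (+$505 billion) / 0.42 ≈ +$1,202.4 billion.
ΔT of +$81 billion changes first-round spending by −c·ΔT = −$46.98 billion, contributing k·(−c·ΔT) = (−$46.98 billion) / 0.42 ≈ −$111.9 billion.
Net ΔY = k(ΔG − c·ΔT) = (+$458.02 billion) / 0.42 ≈ +$1,091 billion.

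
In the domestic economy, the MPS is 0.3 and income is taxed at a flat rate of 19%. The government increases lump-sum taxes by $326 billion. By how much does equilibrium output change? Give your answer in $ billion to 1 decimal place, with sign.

−$527.0 billion

MPC = 1 − MPS = 1 − 0.3 = 0.7.
A lump-sum tax change of +$326 billion shifts disposable income by −$326 billion; first-round consumption changes by −c × ΔT = −0.7 × (+$326 billion) = −$228.2 billion.
Expenditure multiplier = 1/(1 − c(1−t)) = 1/(1 − 0.7×0.81) = 1/0.433 ≈ 2.309.
The tax multiplier is −c × k ≈ −1.617, so ΔY = k × (−c·ΔT) = (−$228.2 billion) / 0.433 ≈ −$527 billion.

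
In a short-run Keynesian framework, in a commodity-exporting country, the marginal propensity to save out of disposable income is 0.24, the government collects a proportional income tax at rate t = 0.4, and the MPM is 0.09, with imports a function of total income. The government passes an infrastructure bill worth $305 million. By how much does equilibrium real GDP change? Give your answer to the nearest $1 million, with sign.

+$481 million

MPC = 1 − MPS = 1 − 0.24 = 0.76.
Spending multiplier = 1/(1 − c(1−t) + m) = 1/(1 − 0.76×0.6 + 0.09) = 1/0.634 ≈ 1.577.
ΔY = k × ΔG = (+$305 million) / 0.634 ≈ +$481 million.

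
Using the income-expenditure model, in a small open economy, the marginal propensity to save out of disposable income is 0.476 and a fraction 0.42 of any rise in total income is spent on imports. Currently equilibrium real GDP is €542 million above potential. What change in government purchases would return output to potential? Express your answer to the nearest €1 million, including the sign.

MPC = 1 − MPS = 1 − 0.476 = 0.524.
Spending multiplier = 1/(1 − c + m) = 1/(1 − 0.524 + 0.42) = 1/0.896 ≈ 1.116.
Need ΔY = −€542 million, so ΔG = ΔY/k = (−€542 million) × 0.896 ≈ −€486 million.
The government should cut government purchases by €486 million.

−€486 million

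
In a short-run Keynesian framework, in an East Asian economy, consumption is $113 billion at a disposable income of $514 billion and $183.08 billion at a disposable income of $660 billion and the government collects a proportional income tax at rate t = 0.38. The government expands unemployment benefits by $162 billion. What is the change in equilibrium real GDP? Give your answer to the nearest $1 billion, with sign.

MPC = ΔC/ΔYd = (183.08 − 113)/(660 − 514) = 70.08/146 = 0.48.
The transfer change shifts disposable income by +$162 billion, so first-round consumption changes by c·ΔTR = 0.48 × (+$162 billion) = +$77.76 billion.
Expenditure multiplier = 1/(1 − c(1−t)) = 1/(1 − 0.48×0.62) = 1/0.7024 ≈ 1.424.
The transfer multiplier is c × k ≈ 0.683, so ΔY = k × (c·ΔTR) = (+$77.76 billion) / 0.7024 ≈ +$111 billion.

+$111 billion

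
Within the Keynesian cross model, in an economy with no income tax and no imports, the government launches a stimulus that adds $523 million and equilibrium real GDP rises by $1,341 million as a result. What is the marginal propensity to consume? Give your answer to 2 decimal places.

Implied spending multiplier k = ΔY/ΔG = 1,341/523 ≈ 2.5641.
Since k = 1/(1 − MPC), MPC = 1 − 1/k = 1 − ΔG/ΔY = 1 − 523/1,341 ≈ 0.61.

0.61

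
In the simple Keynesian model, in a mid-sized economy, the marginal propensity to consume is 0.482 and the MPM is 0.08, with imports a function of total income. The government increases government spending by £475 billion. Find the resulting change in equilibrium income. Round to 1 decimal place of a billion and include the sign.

+£794.3 billion

Expenditure multiplier = 1/(1 − c + m) = 1/(1 − 0.482 + 0.08) = 1/0.598 ≈ 1.672.
ΔY = k × ΔG = (+£475 billion) / 0.598 ≈ +£794.3 billion.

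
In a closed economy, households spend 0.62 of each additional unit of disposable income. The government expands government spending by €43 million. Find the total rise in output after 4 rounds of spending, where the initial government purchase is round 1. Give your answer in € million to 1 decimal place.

Round 1 adds ΔG = €43 million; each later round is MPC = 0.62 times the previous.
After 4 rounds: 43 + 26.66 + 16.5292 + 10.248104 = ΔG·(1 − c^4)/(1 − c) = 43 × (1 − 0.14776336)/0.38 ≈ €96.4 million.

€96.4 million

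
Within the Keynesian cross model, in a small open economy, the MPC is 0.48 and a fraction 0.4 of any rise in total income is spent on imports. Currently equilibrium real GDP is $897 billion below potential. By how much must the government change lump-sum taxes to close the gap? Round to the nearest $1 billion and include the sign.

−$1,719 billion

Spending multiplier = 1/(1 − c + m) = 1/(1 − 0.48 + 0.4) = 1/0.92 ≈ 1.087.
Tax multiplier = −c·k = −0.48/0.92 ≈ −0.522. Need ΔY = +$897 billion, so ΔT = ΔY/(−c·k) = −(+$897 billion) × 0.92 / 0.48 ≈ −$1,719 billion.
The government should cut lump-sum taxes by $1,719 billion.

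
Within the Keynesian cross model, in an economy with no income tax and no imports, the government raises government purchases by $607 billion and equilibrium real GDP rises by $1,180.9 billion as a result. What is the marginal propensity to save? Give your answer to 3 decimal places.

Implied spending multiplier k = ΔY/ΔG = 1,180.9/607 ≈ 1.9455.
Since k = 1/(1 − MPC), MPC = 1 − 1/k = 1 − ΔG/ΔY = 1 − 607/1,180.9 ≈ 0.486.
MPS = 1 − MPC = 0.514.

0.514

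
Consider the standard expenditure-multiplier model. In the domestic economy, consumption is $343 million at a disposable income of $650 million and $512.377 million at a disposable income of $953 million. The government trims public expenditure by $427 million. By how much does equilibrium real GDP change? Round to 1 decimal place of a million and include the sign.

−$968.3 million

MPC = ΔC/ΔYd = (512.377 − 343)/(953 − 650) = 169.377/303 = 0.559.
Spending multiplier = 1/(1 − MPC) = 1/(1 − 0.559) = 1/0.441 ≈ 2.268.
ΔY = k × ΔG = (−$427 million) / 0.441 ≈ −$968.3 million.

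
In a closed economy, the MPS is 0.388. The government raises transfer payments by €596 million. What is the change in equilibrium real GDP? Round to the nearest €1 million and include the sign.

MPC = 1 − MPS = 1 − 0.388 = 0.612.
The transfer change shifts disposable income by +€596 million, so first-round consumption changes by c·ΔTR = 0.612 × (+€596 million) = +€364.752 million.
Expenditure multiplier = 1/(1 − MPC) = 1/(1 − 0.612) = 1/0.388 ≈ 2.577.
The transfer multiplier is c × k ≈ 1.577, so ΔY = k × (c·ΔTR) = (+€364.752 million) / 0.388 ≈ +€940 million.

+€940 million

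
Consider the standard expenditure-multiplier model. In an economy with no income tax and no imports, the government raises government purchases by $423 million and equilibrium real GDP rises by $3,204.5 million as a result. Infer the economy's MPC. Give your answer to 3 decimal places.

0.868

Implied spending multiplier k = ΔY/ΔG = 3,204.5/423 ≈ 7.5757.
Since k = 1/(1 − MPC), MPC = 1 − 1/k = 1 − ΔG/ΔY = 1 − 423/3,204.5 ≈ 0.868.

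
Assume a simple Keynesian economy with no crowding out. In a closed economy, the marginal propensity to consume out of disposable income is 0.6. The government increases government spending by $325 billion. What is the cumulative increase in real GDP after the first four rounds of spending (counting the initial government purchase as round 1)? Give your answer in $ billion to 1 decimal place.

$707.2 billion

Round 1 adds ΔG = $325 billion; each later round is MPC = 0.6 times the previous.
After 4 rounds: 325 + 195 + 117 + 70.2 = ΔG·(1 − c^4)/(1 − c) = 325 × (1 − 0.1296)/0.4 = $707.2 billion.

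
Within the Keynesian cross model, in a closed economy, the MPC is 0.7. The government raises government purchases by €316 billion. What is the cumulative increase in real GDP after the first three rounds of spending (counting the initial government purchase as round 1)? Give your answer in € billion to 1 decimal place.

€692.0 billion

Round 1 adds ΔG = €316 billion; each later round is MPC = 0.7 times the previous.
After 3 rounds: 316 + 221.2 + 154.84 = ΔG·(1 − c^3)/(1 − c) = 316 × (1 − 0.343)/0.3 ≈ €692 billion.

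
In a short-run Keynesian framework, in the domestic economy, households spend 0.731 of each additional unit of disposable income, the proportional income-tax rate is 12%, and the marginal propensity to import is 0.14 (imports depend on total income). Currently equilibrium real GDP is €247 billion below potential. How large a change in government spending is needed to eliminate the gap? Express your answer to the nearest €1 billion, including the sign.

Spending multiplier = 1/(1 − c(1−t) + m) = 1/(1 − 0.731×0.88 + 0.14) = 1/0.49672 ≈ 2.013.
Need ΔY = +€247 billion, so ΔG = ΔY/k = (+€247 billion) × 0.49672 ≈ +€123 billion.
The government should increase government spending by €123 billion.

+€123 billion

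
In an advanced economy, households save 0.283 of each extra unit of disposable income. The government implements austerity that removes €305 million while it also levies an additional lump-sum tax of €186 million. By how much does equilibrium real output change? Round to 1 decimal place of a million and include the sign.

−€1,549.0 million

MPC = 1 − MPS = 1 − 0.283 = 0.717.
Expenditure multiplier = 1/(1 − MPC) = 1/(1 − 0.717) = 1/0.283 ≈ 3.534.
ΔG contributes k·ΔG = (−€305 million) / 0.283 ≈ −€1,077.7 million.
ΔT of +€186 million changes first-round spending by −c·ΔT = −€133.362 million, contributing k·(−c·ΔT) = (−€133.362 million) / 0.283 ≈ −€471.2 million.
Net ΔY = k(ΔG − c·ΔT) = (−€438.362 million) / 0.283 ≈ −€1,549 million.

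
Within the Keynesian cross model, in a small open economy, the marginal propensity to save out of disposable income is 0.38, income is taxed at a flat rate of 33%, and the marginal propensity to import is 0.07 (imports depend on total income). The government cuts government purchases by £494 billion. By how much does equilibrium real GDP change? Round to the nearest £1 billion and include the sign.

MPC = 1 − MPS = 1 − 0.38 = 0.62.
Expenditure multiplier = 1/(1 − c(1−t) + m) = 1/(1 − 0.62×0.67 + 0.07) = 1/0.6546 ≈ 1.528.
ΔY = k × ΔG = (−£494 billion) / 0.6546 ≈ −£755 billion.

−£755 billion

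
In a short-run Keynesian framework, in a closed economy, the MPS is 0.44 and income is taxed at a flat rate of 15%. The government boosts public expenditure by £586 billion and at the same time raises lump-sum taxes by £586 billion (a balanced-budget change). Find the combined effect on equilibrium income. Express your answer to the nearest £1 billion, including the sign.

MPC = 1 − MPS = 1 − 0.44 = 0.56.
Expenditure multiplier = 1/(1 − c(1−t)) = 1/(1 − 0.56×0.85) = 1/0.524 ≈ 1.908.
ΔG contributes k·ΔG = (+£586 billion) / 0.524 ≈ +£1,118.3 billion.
ΔT of +£586 billion changes first-round spending by −c·ΔT = −£328.16 billion, contributing k·(−c·ΔT) = (−£328.16 billion) / 0.524 ≈ −£626.3 billion.
Net ΔY = k(ΔG − c·ΔT) = (+£257.84 billion) / 0.524 ≈ +£492 billion.

+£492 billion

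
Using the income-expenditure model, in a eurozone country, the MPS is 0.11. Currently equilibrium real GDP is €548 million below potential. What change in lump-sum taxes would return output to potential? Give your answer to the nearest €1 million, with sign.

MPC = 1 − MPS = 1 − 0.11 = 0.89.
Spending multiplier = 1/(1 − MPC) = 1/(1 − 0.89) = 1/0.11 ≈ 9.091.
Tax multiplier = −c·k = −0.89/0.11 ≈ −8.091. Need ΔY = +€548 million, so ΔT = ΔY/(−c·k) = −(+€548 million) × 0.11 / 0.89 ≈ −€68 million.
The government should cut lump-sum taxes by €68 million.

−€68 million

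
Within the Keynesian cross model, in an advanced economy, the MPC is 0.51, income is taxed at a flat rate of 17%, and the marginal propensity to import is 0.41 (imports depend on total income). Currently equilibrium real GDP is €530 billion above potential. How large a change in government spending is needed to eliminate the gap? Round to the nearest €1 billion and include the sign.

−€523 billion

Spending multiplier = 1/(1 − c(1−t) + m) = 1/(1 − 0.51×0.83 + 0.41) = 1/0.9867 ≈ 1.013.
Need ΔY = −€530 billion, so ΔG = ΔY/k = (−€530 billion) × 0.9867 ≈ −€523 billion.
The government should cut government spending by €523 billion.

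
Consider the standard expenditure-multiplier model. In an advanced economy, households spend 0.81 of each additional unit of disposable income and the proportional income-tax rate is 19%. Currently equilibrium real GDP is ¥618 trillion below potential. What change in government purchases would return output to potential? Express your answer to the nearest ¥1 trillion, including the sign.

Spending multiplier = 1/(1 − c(1−t)) = 1/(1 − 0.81×0.81) = 1/0.3439 ≈ 2.908.
Need ΔY = +¥618 trillion, so ΔG = ΔY/k = (+¥618 trillion) × 0.3439 ≈ +¥213 trillion.
The government should increase government purchases by ¥213 trillion.

+¥213 trillion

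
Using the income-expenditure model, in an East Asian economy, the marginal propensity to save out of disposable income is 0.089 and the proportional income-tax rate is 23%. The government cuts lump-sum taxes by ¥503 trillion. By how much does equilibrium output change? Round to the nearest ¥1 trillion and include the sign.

MPC = 1 − MPS = 1 − 0.089 = 0.911.
A lump-sum tax change of −¥503 trillion shifts disposable income by +¥503 trillion; first-round consumption changes by −c × ΔT = −0.911 × (−¥503 trillion) = +¥458.233 trillion.
Expenditure multiplier = 1/(1 − c(1−t)) = 1/(1 − 0.911×0.77) = 1/0.29853 ≈ 3.35.
The tax multiplier is −c × k ≈ −3.052, so ΔY = k × (−c·ΔT) = (+¥458.233 trillion) / 0.29853 ≈ +¥1,535 trillion.

+¥1,535 trillion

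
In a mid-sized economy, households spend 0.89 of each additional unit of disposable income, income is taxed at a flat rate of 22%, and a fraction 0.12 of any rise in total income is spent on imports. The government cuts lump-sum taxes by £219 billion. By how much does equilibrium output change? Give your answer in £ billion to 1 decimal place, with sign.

+£457.8 billion

A lump-sum tax change of −£219 billion shifts disposable income by +£219 billion; first-round consumption changes by −c × ΔT = −0.89 × (−£219 billion) = +£194.91 billion.
Expenditure multiplier = 1/(1 − c(1−t) + m) = 1/(1 − 0.89×0.78 + 0.12) = 1/0.4258 ≈ 2.349.
The tax multiplier is −c × k ≈ −2.09, so ΔY = k × (−c·ΔT) = (+£194.91 billion) / 0.4258 ≈ +£457.8 billion.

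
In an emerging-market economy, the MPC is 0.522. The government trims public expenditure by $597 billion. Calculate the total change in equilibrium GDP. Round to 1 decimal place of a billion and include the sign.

−$1,249.0 billion

Government-spending multiplier = 1/(1 − MPC) = 1/(1 − 0.522) = 1/0.478 ≈ 2.092.
ΔY = k × ΔG = (−$597 billion) / 0.478 ≈ −$1,249 billion.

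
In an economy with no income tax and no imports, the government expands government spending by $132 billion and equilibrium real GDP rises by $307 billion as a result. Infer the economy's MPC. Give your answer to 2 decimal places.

Implied spending multiplier k = ΔY/ΔG = 307/132 ≈ 2.3258.
Since k = 1/(1 − MPC), MPC = 1 − 1/k = 1 − ΔG/ΔY = 1 − 132/307 ≈ 0.57.

0.57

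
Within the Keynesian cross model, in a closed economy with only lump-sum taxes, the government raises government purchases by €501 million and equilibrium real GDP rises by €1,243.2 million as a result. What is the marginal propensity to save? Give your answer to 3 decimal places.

Implied spending multiplier k = ΔY/ΔG = 1,243.2/501 ≈ 2.4814.
Since k = 1/(1 − MPC), MPC = 1 − 1/k = 1 − ΔG/ΔY = 1 − 501/1,243.2 ≈ 0.597.
MPS = 1 − MPC = 0.403.

0.403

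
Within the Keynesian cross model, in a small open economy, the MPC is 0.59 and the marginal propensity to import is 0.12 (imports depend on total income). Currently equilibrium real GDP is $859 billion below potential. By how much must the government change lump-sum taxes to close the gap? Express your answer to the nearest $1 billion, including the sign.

−$772 billion

Spending multiplier = 1/(1 − c + m) = 1/(1 − 0.59 + 0.12) = 1/0.53 ≈ 1.887.
Tax multiplier = −c·k = −0.59/0.53 ≈ −1.113. Need ΔY = +$859 billion, so ΔT = ΔY/(−c·k) = −(+$859 billion) × 0.53 / 0.59 ≈ −$772 billion.
The government should cut lump-sum taxes by $772 billion.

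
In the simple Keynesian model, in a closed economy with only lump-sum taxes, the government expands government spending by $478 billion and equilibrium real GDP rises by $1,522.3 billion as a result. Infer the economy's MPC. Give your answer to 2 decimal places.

0.69

Implied spending multiplier k = ΔY/ΔG = 1,522.3/478 ≈ 3.1847.
Since k = 1/(1 − MPC), MPC = 1 − 1/k = 1 − ΔG/ΔY = 1 − 478/1,522.3 ≈ 0.69.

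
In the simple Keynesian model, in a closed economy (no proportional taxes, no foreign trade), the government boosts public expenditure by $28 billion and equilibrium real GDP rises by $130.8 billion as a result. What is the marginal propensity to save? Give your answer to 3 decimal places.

0.214

Implied spending multiplier k = ΔY/ΔG = 130.8/28 ≈ 4.6714.
Since k = 1/(1 − MPC), MPC = 1 − 1/k = 1 − ΔG/ΔY = 1 − 28/130.8 ≈ 0.786.
MPS = 1 − MPC = 0.214.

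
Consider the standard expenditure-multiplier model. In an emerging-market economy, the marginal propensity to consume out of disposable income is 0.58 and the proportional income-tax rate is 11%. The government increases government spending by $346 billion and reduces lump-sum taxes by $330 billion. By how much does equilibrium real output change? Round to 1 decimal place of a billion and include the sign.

+$1,110.8 billion

Expenditure multiplier = 1/(1 − c(1−t)) = 1/(1 − 0.58×0.89) = 1/0.4838 ≈ 2.067.
ΔG contributes k·ΔG = (+$346 billion) / 0.4838 ≈ +$715.2 billion.
ΔT of −$330 billion changes first-round spending by −c·ΔT = +$191.4 billion, contributing k·(−c·ΔT) = (+$191.4 billion) / 0.4838 ≈ +$395.6 billion.
Net ΔY = k(ΔG − c·ΔT) = (+$537.4 billion) / 0.4838 ≈ +$1,110.8 billion.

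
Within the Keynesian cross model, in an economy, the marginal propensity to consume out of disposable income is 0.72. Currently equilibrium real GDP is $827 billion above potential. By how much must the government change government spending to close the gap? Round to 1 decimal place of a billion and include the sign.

−$231.6 billion

Spending multiplier = 1/(1 − MPC) = 1/(1 − 0.72) = 1/0.28 ≈ 3.571.
Need ΔY = −$827 billion, so ΔG = ΔY/k = (−$827 billion) × 0.28 ≈ −$231.6 billion.
The government should cut government spending by $231.6 billion.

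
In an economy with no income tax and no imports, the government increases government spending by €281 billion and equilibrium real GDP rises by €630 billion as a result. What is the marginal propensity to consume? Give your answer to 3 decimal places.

0.554

Implied spending multiplier k = ΔY/ΔG = 630/281 ≈ 2.242.
Since k = 1/(1 − MPC), MPC = 1 − 1/k = 1 − ΔG/ΔY = 1 − 281/630 ≈ 0.554.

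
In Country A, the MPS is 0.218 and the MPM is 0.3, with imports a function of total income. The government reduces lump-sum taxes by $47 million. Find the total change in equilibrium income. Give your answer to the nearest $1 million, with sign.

MPC = 1 − MPS = 1 − 0.218 = 0.782.
A lump-sum tax change of −$47 million shifts disposable income by +$47 million; first-round consumption changes by −c × ΔT = −0.782 × (−$47 million) = +$36.754 million.
Expenditure multiplier = 1/(1 − c + m) = 1/(1 − 0.782 + 0.3) = 1/0.518 ≈ 1.931.
The tax multiplier is −c × k ≈ −1.51, so ΔY = k × (−c·ΔT) = (+$36.754 million) / 0.518 ≈ +$71 million.

+$71 million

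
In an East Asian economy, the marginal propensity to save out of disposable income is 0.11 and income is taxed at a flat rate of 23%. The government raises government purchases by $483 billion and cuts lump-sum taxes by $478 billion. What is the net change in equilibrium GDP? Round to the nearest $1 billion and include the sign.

+$2,887 billion

MPC = 1 − MPS = 1 − 0.11 = 0.89.
Expenditure multiplier = 1/(1 − c(1−t)) = 1/(1 − 0.89×0.77) = 1/0.3147 ≈ 3.178.
ΔG contributes k·ΔG = (+$483 billion) / 0.3147 ≈ +$1,534.8 billion.
ΔT of −$478 billion changes first-round spending by −c·ΔT = +$425.42 billion, contributing k·(−c·ΔT) = (+$425.42 billion) / 0.3147 ≈ +$1,351.8 billion.
Net ΔY = k(ΔG − c·ΔT) = (+$908.42 billion) / 0.3147 ≈ +$2,887 billion.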